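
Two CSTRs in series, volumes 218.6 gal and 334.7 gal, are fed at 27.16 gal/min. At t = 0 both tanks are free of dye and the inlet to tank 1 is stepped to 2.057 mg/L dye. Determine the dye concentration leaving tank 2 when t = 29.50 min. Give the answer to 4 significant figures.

1.615 mg/L

Species balance on tank i: dCᵢ/dt = (Cᵢ₋₁ − Cᵢ)/τᵢ with τᵢ = Vᵢ/Q.
τ₁ = 218.6/27.16 = 8.04860 min; τ₂ = 334.7/27.16 = 12.3233 min.
Tank 1: C₁ = C_in(1 − e^(−t/τ₁)). Tank 2 (τ₁ ≠ τ₂): C₂ = C_in[1 − (τ₁ e^(−t/τ₁) − τ₂ e^(−t/τ₂))/(τ₁ − τ₂)].
At t = 29.50: e^(−t/τ₁) = 0.0255982, e^(−t/τ₂) = 0.0912780.
C₂ = 2.057·[1 − (8.04860·0.0255982 − 12.3233·0.0912780)/(-4.27467)] = 2.057·0.785056 = 1.61486 mg/L.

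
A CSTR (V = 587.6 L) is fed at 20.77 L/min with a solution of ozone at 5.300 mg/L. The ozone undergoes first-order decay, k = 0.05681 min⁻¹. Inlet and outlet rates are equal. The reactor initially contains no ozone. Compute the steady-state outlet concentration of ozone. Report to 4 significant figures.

2.033 mg/L

Accumulation = in − out − consumed: V dC/dt = Q C_in − Q C − k V C.
Steady state (dC/dt = 0): C_ss = Q C_in/(Q + kV) = C_in/(1 + kV/Q).
C_ss = 20.77·5.300/(20.77 + 0.05681·587.6) = 110.081/54.1516 = 2.03283 mg/L.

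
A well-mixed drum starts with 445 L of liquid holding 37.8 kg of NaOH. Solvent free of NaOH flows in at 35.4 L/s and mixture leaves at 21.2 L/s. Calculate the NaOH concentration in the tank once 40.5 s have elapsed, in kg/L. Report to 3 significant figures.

Let m(t) be the amount of NaOH. Volume: V(t) = V₀ + (Q_in − Q_out) t = 445 + 14.200 t; V(40.5) = 1020.1 L.
Species balance (pure solvent in): dm/dt = −Q_out · m/V(t).
Separate: dm/m = −Q_out dt/V(t) ⇒ ln(m/m₀) = −(Q_out/(Q_in−Q_out)) ln(V/V₀).
m = m₀ (V₀/V)^(Q_out/(Q_in−Q_out)) = 37.8 × (445/1020.1)^(1.4930) = 10.955 kg.
C = m/V = 10.955/1020.1 = 0.010739 kg/L.

0.0107 kg/L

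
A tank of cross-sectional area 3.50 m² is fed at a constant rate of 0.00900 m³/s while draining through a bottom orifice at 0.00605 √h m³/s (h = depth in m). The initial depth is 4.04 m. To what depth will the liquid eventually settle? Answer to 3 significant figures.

2.21 m

Level balance: A dh/dt = 0.00900 − 0.00605 √h. Setting dh/dt = 0:
Q_in = 0.00605 √h_ss ⇒ √h_ss = 0.00900/0.00605 = 1.4876.
h_ss = 1.4876² = 2.2130 m. (Since h₀ = 4.04 m > h_ss, the level will fall toward this value.)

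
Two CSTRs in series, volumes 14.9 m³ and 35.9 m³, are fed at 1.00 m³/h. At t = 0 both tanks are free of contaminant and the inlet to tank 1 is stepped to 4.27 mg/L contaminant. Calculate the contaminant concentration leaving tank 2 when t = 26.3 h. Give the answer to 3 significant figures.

Species balance on tank i: dCᵢ/dt = (Cᵢ₋₁ − Cᵢ)/τᵢ with τᵢ = Vᵢ/Q.
τ₁ = 14.9/1.00 = 14.900 h; τ₂ = 35.9/1.00 = 35.900 h.
Solving the cascade with C₁(0)=C₂(0)=0 gives C₂(t) = C_in[1 − (τ₁ e^(−t/τ₁) − τ₂ e^(−t/τ₂))/(τ₁ − τ₂)].
At t = 26.3: e^(−t/τ₁) = 0.17117, e^(−t/τ₂) = 0.48066.
C₂ = 4.27·[1 − (14.900·0.17117 − 35.900·0.48066)/(-21.000)] = 4.27·0.29975 = 1.2799 mg/L.

1.28 mg/L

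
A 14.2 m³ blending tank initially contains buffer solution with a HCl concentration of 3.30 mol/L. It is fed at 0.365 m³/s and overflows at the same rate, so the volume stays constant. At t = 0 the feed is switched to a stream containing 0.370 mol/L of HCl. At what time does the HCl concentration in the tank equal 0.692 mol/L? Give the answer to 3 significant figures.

Species balance: V dC/dt = Q(C_in − C) ⇒ τ = V/Q = 38.904 s.
C(t) = C_in + (C₀ − C_in) e^(−t/τ). Set C = 0.692 and solve for t:
e^(−t/τ) = (C − C_in)/(C₀ − C_in) = (0.692 − 0.370)/(3.30 − 0.370) = 0.10990
t = −τ ln(…) = 38.904 × 2.2082 = 85.908 s.

85.9 s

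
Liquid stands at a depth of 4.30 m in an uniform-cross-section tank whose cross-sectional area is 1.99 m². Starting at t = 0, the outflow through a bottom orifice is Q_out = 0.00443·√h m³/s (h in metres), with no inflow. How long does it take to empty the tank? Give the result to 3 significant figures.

A dh/dt = −Q_out = −0.00443 √h.
Separate and integrate: 2(√h − √h₀) = −(0.00443/A) t.
Set h = 0: 2√h₀ = (0.00443/A) t_empty ⇒ t_empty = 2A√h₀/0.00443.
t_empty = 2·1.99·√4.30/0.00443 = 3.9800·2.0736/0.00443 = 1863.0 s.

1860 s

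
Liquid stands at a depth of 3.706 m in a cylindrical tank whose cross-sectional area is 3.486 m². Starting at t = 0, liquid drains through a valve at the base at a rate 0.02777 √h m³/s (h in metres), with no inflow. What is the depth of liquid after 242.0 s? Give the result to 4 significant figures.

With no inflow, A dh/dt = −0.02777 √h.
Separate and integrate: 2(√h − √h₀) = −(0.02777/A) t.
√h = √3.706 − 0.02777·242.0/(2·3.486) = 1.92510 − 0.963904 = 0.961193.
h = 0.961193² = 0.923892 m.

0.9239 m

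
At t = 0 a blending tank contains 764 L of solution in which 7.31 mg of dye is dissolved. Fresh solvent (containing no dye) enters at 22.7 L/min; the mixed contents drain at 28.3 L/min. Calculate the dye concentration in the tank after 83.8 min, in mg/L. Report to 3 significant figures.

0.000201 mg/L

Let m(t) be the amount of dye. Volume: V(t) = V₀ + (Q_in − Q_out) t = 764 − 5.6000 t; V(83.8) = 294.72 L.
No dye enters, so dm/dt = −Q_out · (m/V).
dm/m = −Q_out dt/(V₀ − 5.6000 t); integrating gives ln(m/m₀) = −(Q_out/(Q_in−Q_out)) ln(V/V₀).
m = m₀ (V₀/V)^(Q_out/(Q_in−Q_out)) = 7.31 × (764/294.72)^(-5.0536) = 0.059339 mg.
C = m/V = 0.059339/294.72 = 0.00020134 mg/L.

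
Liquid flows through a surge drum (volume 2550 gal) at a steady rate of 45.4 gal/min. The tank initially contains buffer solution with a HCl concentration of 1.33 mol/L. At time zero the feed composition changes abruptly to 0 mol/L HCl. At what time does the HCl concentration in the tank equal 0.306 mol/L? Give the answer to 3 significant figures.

82.5 min

Species balance: V dC/dt = Q(C_in − C) ⇒ τ = V/Q = 56.167 min.
C(t) = C_in + (C₀ − C_in) e^(−t/τ). Set C = 0.306 and solve for t:
e^(−t/τ) = (C − C_in)/(C₀ − C_in) = (0.306 − 0)/(1.33 − 0) = 0.23008
t = −τ ln(…) = 56.167 × 1.4693 = 82.530 min.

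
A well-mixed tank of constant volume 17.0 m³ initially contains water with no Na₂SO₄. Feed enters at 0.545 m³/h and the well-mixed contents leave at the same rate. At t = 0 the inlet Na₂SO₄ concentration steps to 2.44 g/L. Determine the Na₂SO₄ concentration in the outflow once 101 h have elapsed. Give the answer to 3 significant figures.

2.34 g/L

Transient balance on the dissolved component: V dC/dt = Q(C_in − C).
So dC/dt = (C_in − C)/τ with τ = V/Q = 17.0/0.545 = 31.193 h.
Integrating: C(t) = C_in + (C₀ − C_in) e^(−t/τ).
C(101) = 2.44 + (0 − 2.44)·e^(−101/31.193) = 2.44 + (-2.4400)·0.039245 = 2.3442 g/L.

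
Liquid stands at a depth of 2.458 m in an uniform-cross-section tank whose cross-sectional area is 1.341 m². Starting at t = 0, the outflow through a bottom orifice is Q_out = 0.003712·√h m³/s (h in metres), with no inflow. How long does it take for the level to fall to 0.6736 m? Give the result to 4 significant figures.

A dh/dt = −Q_out = −0.003712 √h.
Separate and integrate: 2(√h − √h₀) = −(0.003712/A) t.
t = 2A(√h₀ − √h)/0.003712 = 2·1.341·(√2.458 − √0.6736)/0.003712
  = 2.68200 × (1.56780 − 0.820731) / 0.003712 = 539.774 s.

539.8 s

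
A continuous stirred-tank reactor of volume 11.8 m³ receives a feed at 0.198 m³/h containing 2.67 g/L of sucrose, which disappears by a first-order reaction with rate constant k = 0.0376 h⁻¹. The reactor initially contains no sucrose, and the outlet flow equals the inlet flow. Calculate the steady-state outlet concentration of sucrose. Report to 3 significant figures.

Species balance: V dC/dt = Q C_in − Q C − k V C.
At steady state: 0 = Q C_in − (Q + kV) C_ss, so C_ss = Q C_in/(Q + kV).
C_ss = 0.198·2.67/(0.198 + 0.0376·11.8) = 0.52866/0.64168 = 0.82387 g/L.

0.824 g/L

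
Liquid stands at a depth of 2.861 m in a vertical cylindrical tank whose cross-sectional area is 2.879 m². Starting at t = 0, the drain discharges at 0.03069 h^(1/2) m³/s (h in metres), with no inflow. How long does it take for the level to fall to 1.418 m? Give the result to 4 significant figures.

Accumulation of liquid (constant cross-section A): A dh/dt = −0.03069 √h.
This is separable: 2 d(√h)/dt = −0.03069/A, so √h = √h₀ − (0.03069/(2A)) t.
t = 2A(√h₀ − √h)/0.03069 = 2·2.879·(√2.861 − √1.418)/0.03069
  = 5.75800 × (1.69145 − 1.19080) / 0.03069 = 93.9312 s.

93.93 s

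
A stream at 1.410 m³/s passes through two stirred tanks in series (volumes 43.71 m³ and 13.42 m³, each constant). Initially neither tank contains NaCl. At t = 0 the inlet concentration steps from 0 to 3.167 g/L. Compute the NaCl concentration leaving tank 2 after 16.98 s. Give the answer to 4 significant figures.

0.7600 g/L

Time constants: τᵢ = Vᵢ/Q for each well-mixed tank.
τ₁ = 43.71/1.410 = 31.0000 s; τ₂ = 13.42/1.410 = 9.51773 s.
Solving the cascade with C₁(0)=C₂(0)=0 gives C₂(t) = C_in[1 − (τ₁ e^(−t/τ₁) − τ₂ e^(−t/τ₂))/(τ₁ − τ₂)].
At t = 16.98: e^(−t/τ₁) = 0.578254, e^(−t/τ₂) = 0.167958.
C₂ = 3.167·[1 − (31.0000·0.578254 − 9.51773·0.167958)/(21.4823)] = 3.167·0.239964 = 0.759967 g/L.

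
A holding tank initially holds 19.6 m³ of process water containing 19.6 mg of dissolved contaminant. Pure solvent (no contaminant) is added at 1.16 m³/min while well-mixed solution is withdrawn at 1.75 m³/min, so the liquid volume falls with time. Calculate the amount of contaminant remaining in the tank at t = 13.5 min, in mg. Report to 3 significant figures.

4.17 mg

Total volume: dV/dt = Q_in − Q_out = -0.59000 m³/min, so V(t) = 19.6 − 0.59000 t and V(13.5) = 11.635 m³.
Solute balance: dm/dt = 0 − Q_out C = −Q_out m/V(t).
Separate: dm/m = −Q_out dt/V(t) ⇒ ln(m/m₀) = −(Q_out/(Q_in−Q_out)) ln(V/V₀).
m = m₀ (V₀/V)^(Q_out/(Q_in−Q_out)) = 19.6 × (19.6/11.635)^(-2.9661) = 4.1732 mg.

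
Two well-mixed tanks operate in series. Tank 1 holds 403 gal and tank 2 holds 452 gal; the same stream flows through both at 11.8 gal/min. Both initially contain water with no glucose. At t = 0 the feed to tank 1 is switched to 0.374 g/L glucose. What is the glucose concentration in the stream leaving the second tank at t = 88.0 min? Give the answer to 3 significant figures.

Time constants: τᵢ = Vᵢ/Q for each well-mixed tank.
τ₁ = 403/11.8 = 34.153 min; τ₂ = 452/11.8 = 38.305 min.
Solving the cascade with C₁(0)=C₂(0)=0 gives C₂(t) = C_in[1 − (τ₁ e^(−t/τ₁) − τ₂ e^(−t/τ₂))/(τ₁ − τ₂)].
At t = 88.0: e^(−t/τ₁) = 0.076026, e^(−t/τ₂) = 0.10053.
C₂ = 0.374·[1 − (34.153·0.076026 − 38.305·0.10053)/(-4.1525)] = 0.374·0.69798 = 0.26105 g/L.

0.261 g/L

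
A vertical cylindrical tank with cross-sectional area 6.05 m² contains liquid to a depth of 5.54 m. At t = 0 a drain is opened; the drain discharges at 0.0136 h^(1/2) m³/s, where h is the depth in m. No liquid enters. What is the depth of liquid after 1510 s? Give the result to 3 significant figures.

0.431 m

With no inflow, A dh/dt = −0.0136 √h.
∫ h^(−1/2) dh = −(0.0136/A) ∫ dt, giving 2√h = 2√h₀ − (0.0136/A) t.
√h = √5.54 − 0.0136·1510/(2·6.05) = 2.3537 − 1.6972 = 0.65653.
h = 0.65653² = 0.43103 m.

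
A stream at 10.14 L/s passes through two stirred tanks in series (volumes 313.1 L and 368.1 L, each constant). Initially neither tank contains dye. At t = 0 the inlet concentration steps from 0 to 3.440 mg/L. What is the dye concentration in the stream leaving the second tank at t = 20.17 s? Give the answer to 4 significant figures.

Time constants: τᵢ = Vᵢ/Q for each well-mixed tank.
τ₁ = 313.1/10.14 = 30.8777 s; τ₂ = 368.1/10.14 = 36.3018 s.
Tank 1: C₁ = C_in(1 − e^(−t/τ₁)). Tank 2 (τ₁ ≠ τ₂): C₂ = C_in[1 − (τ₁ e^(−t/τ₁) − τ₂ e^(−t/τ₂))/(τ₁ − τ₂)].
At t = 20.17: e^(−t/τ₁) = 0.520366, e^(−t/τ₂) = 0.573716.
C₂ = 3.440·[1 − (30.8777·0.520366 − 36.3018·0.573716)/(-5.42406)] = 3.440·0.122577 = 0.421667 mg/L.

0.4217 mg/L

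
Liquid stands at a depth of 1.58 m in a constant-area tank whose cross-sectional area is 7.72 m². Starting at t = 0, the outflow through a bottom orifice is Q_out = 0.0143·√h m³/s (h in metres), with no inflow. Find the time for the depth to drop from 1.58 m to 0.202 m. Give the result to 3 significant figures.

Volume balance on the tank: A dh/dt = −0.0143 √h.
This is separable: 2 d(√h)/dt = −0.0143/A, so √h = √h₀ − (0.0143/(2A)) t.
t = 2A(√h₀ − √h)/0.0143 = 2·7.72·(√1.58 − √0.202)/0.0143
  = 15.440 × (1.2570 − 0.44944) / 0.0143 = 871.91 s.

872 s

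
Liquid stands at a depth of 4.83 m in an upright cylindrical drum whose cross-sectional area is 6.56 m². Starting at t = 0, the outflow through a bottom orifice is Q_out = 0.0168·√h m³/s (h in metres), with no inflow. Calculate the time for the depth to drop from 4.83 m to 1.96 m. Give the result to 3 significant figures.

623 s

Accumulation of liquid (constant cross-section A): A dh/dt = −0.0168 √h.
This is separable: 2 d(√h)/dt = −0.0168/A, so √h = √h₀ − (0.0168/(2A)) t.
t = 2A(√h₀ − √h)/0.0168 = 2·6.56·(√4.83 − √1.96)/0.0168
  = 13.120 × (2.1977 − 1.4000) / 0.0168 = 622.99 s.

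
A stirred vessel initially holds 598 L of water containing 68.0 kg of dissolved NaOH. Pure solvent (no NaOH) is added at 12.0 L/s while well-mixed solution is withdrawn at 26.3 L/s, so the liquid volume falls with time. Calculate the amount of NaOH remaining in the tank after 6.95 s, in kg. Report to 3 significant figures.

Let m(t) be the amount of NaOH. Volume: V(t) = V₀ + (Q_in − Q_out) t = 598 − 14.300 t; V(6.95) = 498.62 L.
No NaOH enters, so dm/dt = −Q_out · (m/V).
dm/m = −Q_out dt/(V₀ − 14.300 t); integrating gives ln(m/m₀) = −(Q_out/(Q_in−Q_out)) ln(V/V₀).
m = m₀ (V₀/V)^(Q_out/(Q_in−Q_out)) = 68.0 × (598/498.62)^(-1.8392) = 48.678 kg.

48.7 kg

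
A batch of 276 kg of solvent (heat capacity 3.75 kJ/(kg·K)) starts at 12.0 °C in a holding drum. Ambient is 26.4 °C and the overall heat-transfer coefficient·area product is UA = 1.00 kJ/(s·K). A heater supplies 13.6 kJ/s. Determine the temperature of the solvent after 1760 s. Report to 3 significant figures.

34.9 °C

First-law balance (no shaft work): M c_p dT/dt = −UA(T − T_amb) + Q̇.
dT/dt = (T_ss − T)/τ with T_ss = T_amb + Q̇/UA = 26.4 + 13.6/1.00 = 40.000 °C, τ = M c_p/UA = 276·3.75/1.00 = 1035.0 s.
T approaches T_ss exponentially: T(t) = T_ss + (T₀ − T_ss) e^(−t/τ).
T(1760) = 40.000 + (-28.000)·0.18260 = 34.887 °C.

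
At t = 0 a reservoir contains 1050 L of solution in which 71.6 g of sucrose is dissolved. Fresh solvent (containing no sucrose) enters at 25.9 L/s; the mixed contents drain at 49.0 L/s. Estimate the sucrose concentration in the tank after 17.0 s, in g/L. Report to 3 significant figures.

Let m(t) be the amount of sucrose. Volume: V(t) = V₀ + (Q_in − Q_out) t = 1050 − 23.100 t; V(17.0) = 657.30 L.
Solute balance: dm/dt = 0 − Q_out C = −Q_out m/V(t).
Separate: dm/m = −Q_out dt/V(t) ⇒ ln(m/m₀) = −(Q_out/(Q_in−Q_out)) ln(V/V₀).
m = m₀ (V₀/V)^(Q_out/(Q_in−Q_out)) = 71.6 × (1050/657.30)^(-2.1212) = 26.510 g.
C = m/V = 26.510/657.30 = 0.040331 g/L.

0.0403 g/L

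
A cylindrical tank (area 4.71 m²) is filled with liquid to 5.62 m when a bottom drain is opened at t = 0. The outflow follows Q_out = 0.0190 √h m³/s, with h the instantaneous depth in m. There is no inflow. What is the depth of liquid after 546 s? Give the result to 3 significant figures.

Mass balance (ρ constant): A dh/dt = −0.0190 √h.
This is separable: 2 d(√h)/dt = −0.0190/A, so √h = √h₀ − (0.0190/(2A)) t.
√h = √5.62 − 0.0190·546/(2·4.71) = 2.3707 − 1.1013 = 1.2694.
h = 1.2694² = 1.6113 m.

1.61 m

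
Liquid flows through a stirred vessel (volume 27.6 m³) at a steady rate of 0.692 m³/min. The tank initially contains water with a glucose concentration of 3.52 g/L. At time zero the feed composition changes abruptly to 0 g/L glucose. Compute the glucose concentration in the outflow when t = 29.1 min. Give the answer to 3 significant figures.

1.70 g/L

Mass balance on the solute (V constant): V dC/dt = Q(C_in − C).
Rewrite as dC/dt + C/τ = C_in/τ, τ = V/Q = 39.884 min.
Solution: C(t) = C_in + (C₀ − C_in) e^(−t/τ).
C(29.1) = 0 + (3.52 − 0)·e^(−29.1/39.884) = 0 + (3.5200)·0.48210 = 1.6970 g/L.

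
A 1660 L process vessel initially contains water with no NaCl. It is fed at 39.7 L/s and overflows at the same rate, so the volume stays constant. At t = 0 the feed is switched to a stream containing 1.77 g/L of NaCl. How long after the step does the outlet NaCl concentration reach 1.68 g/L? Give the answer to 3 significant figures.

125 s

Species balance: V dC/dt = Q(C_in − C) ⇒ τ = V/Q = 41.814 s.
C(t) = C_in + (C₀ − C_in) e^(−t/τ). Set C = 1.68 and solve for t:
e^(−t/τ) = (C − C_in)/(C₀ − C_in) = (1.68 − 1.77)/(0 − 1.77) = 0.050847
t = −τ ln(…) = 41.814 × 2.9789 = 124.56 s.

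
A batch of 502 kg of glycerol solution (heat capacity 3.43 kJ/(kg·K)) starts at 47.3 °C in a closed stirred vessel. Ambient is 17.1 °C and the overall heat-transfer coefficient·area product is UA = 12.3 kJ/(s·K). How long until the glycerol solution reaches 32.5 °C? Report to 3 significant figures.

94.3 s

Energy balance: M c_p dT/dt = −UA(T − T_amb).
τ = M c_p/UA = 139.99 s; T_ss = T_amb = 17.100 °C.
T(t) = T_ss + (T₀ − T_ss)e^(−t/τ); set T = 32.5:
t = −τ ln[(T − T_ss)/(T₀ − T_ss)] = −139.99 · ln(0.50993) = 94.279 s.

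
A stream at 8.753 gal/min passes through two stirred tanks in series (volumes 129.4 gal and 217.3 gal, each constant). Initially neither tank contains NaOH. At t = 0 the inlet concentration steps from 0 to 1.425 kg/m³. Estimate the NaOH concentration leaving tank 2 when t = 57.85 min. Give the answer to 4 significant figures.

Time constants: τᵢ = Vᵢ/Q for each well-mixed tank.
τ₁ = 129.4/8.753 = 14.7835 min; τ₂ = 217.3/8.753 = 24.8258 min.
Solving the cascade with C₁(0)=C₂(0)=0 gives C₂(t) = C_in[1 − (τ₁ e^(−t/τ₁) − τ₂ e^(−t/τ₂))/(τ₁ − τ₂)].
At t = 57.85: e^(−t/τ₁) = 0.0199776, e^(−t/τ₂) = 0.0972724.
C₂ = 1.425·[1 − (14.7835·0.0199776 − 24.8258·0.0972724)/(-10.0423)] = 1.425·0.788940 = 1.12424 kg/m³.

1.124 kg/m³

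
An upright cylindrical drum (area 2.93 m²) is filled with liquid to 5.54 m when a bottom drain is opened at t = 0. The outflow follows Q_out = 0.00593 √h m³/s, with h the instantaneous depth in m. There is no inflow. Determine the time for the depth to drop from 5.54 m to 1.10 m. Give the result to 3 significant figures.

A dh/dt = −Q_out = −0.00593 √h.
This is separable: 2 d(√h)/dt = −0.00593/A, so √h = √h₀ − (0.00593/(2A)) t.
t = 2A(√h₀ − √h)/0.00593 = 2·2.93·(√5.54 − √1.10)/0.00593
  = 5.8600 × (2.3537 − 1.0488) / 0.00593 = 1289.5 s.

1290 s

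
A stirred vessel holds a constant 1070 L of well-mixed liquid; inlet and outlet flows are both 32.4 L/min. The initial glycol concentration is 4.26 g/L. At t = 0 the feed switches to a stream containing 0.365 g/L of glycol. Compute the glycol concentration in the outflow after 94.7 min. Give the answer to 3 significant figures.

Accumulation = in − out for the solute gives V dC/dt = Q(C_in − C).
Rewrite as dC/dt + C/τ = C_in/τ, τ = V/Q = 33.025 min.
This is linear first-order; C(t) = C_in + (C₀ − C_in) e^(−t/τ).
C(94.7) = 0.365 + (4.26 − 0.365)·e^(−94.7/33.025) = 0.365 + (3.8950)·0.056838 = 0.58638 g/L.

0.586 g/L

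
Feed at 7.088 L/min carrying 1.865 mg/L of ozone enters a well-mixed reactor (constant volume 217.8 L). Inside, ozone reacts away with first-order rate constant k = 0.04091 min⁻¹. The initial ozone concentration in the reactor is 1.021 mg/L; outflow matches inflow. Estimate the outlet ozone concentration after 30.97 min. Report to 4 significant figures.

Accumulation = in − out − consumed: V dC/dt = Q C_in − Q C − k V C.
dC/dt = (Q/V) C_in − (Q/V + k) C; effective rate a = Q/V + k = 0.0325436 + 0.04091 = 0.0734536 min⁻¹.
C_ss = Q C_in/(Q + kV) = 0.826288 mg/L; C(t) = C_ss + (C₀ − C_ss) e^(−a t).
C(30.97) = 0.826288 + (0.194712)·e^(−0.0734536·30.97) = 0.826288 + (0.194712)·0.102811 = 0.846307 mg/L.

0.8463 mg/L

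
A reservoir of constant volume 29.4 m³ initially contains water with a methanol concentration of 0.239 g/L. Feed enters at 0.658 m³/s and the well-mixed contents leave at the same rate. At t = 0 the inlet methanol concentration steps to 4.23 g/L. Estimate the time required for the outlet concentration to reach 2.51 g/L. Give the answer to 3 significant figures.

Unsteady species balance (constant V, well mixed): V dC/dt = Q(C_in − C), so τ = V/Q = 44.681 s.
C(t) = C_in + (C₀ − C_in) e^(−t/τ). Set C = 2.51 and solve for t:
e^(−t/τ) = (C − C_in)/(C₀ − C_in) = (2.51 − 4.23)/(0.239 − 4.23) = 0.43097
t = −τ ln(…) = 44.681 × 0.84172 = 37.609 s.

37.6 s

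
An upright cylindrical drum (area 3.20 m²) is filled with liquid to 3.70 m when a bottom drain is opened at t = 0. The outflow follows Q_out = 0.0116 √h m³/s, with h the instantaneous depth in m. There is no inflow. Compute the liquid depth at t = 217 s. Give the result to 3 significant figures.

2.34 m

With no inflow, A dh/dt = −0.0116 √h.
Separate and integrate: 2(√h − √h₀) = −(0.0116/A) t.
√h = √3.70 − 0.0116·217/(2·3.20) = 1.9235 − 0.39331 = 1.5302.
h = 1.5302² = 2.3416 m.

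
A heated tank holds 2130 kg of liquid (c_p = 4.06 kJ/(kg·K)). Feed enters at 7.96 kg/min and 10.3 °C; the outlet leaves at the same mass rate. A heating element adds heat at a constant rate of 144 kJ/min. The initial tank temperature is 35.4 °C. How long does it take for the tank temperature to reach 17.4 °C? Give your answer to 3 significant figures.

M c_p dT/dt = ṁ c_p (T_in − T) + Q̇.
τ = M/ṁ = 267.59 min; T_ss = T_in + Q̇/(ṁ c_p) = 14.756 °C.
T(t) = T_ss + (T₀ − T_ss) e^(−t/τ). Set T = 17.4:
e^(−t/τ) = (17.4 − 14.756)/(35.4 − 14.756) = 0.12809
t = −267.59 · ln(0.12809) = 549.91 min.

550 min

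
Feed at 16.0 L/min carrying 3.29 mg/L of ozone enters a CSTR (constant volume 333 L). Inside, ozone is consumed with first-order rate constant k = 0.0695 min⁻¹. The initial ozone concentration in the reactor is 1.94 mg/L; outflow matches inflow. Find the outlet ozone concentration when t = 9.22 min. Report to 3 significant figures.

V dC/dt = Q(C_in − C) − k V C.
This is linear with rate a = Q/V + k = 0.11755 min⁻¹.
C_ss = Q C_in/(Q + kV) = 1.3448 mg/L; C(t) = C_ss + (C₀ − C_ss) e^(−a t).
C(9.22) = 1.3448 + (0.59520)·e^(−0.11755·9.22) = 1.3448 + (0.59520)·0.33831 = 1.5462 mg/L.

1.55 mg/L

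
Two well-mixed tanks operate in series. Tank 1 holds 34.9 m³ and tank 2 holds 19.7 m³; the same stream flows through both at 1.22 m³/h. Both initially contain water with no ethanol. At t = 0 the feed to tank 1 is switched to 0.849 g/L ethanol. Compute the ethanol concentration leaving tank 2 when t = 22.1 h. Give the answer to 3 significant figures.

Species balance on tank i: dCᵢ/dt = (Cᵢ₋₁ − Cᵢ)/τᵢ with τᵢ = Vᵢ/Q.
τ₁ = 34.9/1.22 = 28.607 h; τ₂ = 19.7/1.22 = 16.148 h.
Solving the cascade with C₁(0)=C₂(0)=0 gives C₂(t) = C_in[1 − (τ₁ e^(−t/τ₁) − τ₂ e^(−t/τ₂))/(τ₁ − τ₂)].
At t = 22.1: e^(−t/τ₁) = 0.46183, e^(−t/τ₂) = 0.25446.
C₂ = 0.849·[1 − (28.607·0.46183 − 16.148·0.25446)/(12.459)] = 0.849·0.26939 = 0.22871 g/L.

0.229 g/L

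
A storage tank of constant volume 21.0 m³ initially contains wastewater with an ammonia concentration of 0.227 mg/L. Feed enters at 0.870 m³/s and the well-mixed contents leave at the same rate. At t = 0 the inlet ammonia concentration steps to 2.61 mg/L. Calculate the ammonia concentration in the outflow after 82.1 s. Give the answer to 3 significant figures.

2.53 mg/L

Unsteady species balance (constant V, well mixed): V dC/dt = Q(C_in − C).
Rewrite as dC/dt + C/τ = C_in/τ, τ = V/Q = 24.138 s.
C approaches C_in exponentially: C(t) = C_in + (C₀ − C_in) e^(−t/τ).
C(82.1) = 2.61 + (0.227 − 2.61)·e^(−82.1/24.138) = 2.61 + (-2.3830)·0.033330 = 2.5306 mg/L.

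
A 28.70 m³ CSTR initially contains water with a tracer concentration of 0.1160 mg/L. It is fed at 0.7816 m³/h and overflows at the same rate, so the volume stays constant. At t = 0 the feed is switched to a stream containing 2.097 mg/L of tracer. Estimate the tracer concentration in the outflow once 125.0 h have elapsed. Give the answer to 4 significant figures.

Species balance on the tank: V dC/dt = Q(C_in − C).
So dC/dt = (C_in − C)/τ with τ = V/Q = 28.70/0.7816 = 36.7195 h.
C approaches C_in exponentially: C(t) = C_in + (C₀ − C_in) e^(−t/τ).
C(125.0) = 2.097 + (0.1160 − 2.097)·e^(−125.0/36.7195) = 2.097 + (-1.98100)·0.0332340 = 2.03116 mg/L.

2.031 mg/L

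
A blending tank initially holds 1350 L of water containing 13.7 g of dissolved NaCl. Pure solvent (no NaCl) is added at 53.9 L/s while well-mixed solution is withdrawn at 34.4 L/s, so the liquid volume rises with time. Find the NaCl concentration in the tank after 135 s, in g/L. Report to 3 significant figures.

0.000510 g/L

Total volume: dV/dt = Q_in − Q_out = 19.500 L/s, so V(t) = 1350 + 19.500 t and V(135) = 3982.5 L.
Solute balance: dm/dt = 0 − Q_out C = −Q_out m/V(t).
dm/m = −Q_out dt/(V₀ + 19.500 t); integrating gives ln(m/m₀) = −(Q_out/(Q_in−Q_out)) ln(V/V₀).
m = m₀ (V₀/V)^(Q_out/(Q_in−Q_out)) = 13.7 × (1350/3982.5)^(1.7641) = 2.0319 g.
C = m/V = 2.0319/3982.5 = 0.00051021 g/L.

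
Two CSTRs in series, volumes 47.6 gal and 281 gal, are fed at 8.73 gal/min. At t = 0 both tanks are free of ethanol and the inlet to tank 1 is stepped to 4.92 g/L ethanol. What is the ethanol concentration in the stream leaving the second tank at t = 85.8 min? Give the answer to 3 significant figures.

4.51 g/L

Species balance on tank i: dCᵢ/dt = (Cᵢ₋₁ − Cᵢ)/τᵢ with τᵢ = Vᵢ/Q.
τ₁ = 47.6/8.73 = 5.4525 min; τ₂ = 281/8.73 = 32.188 min.
Solving the cascade with C₁(0)=C₂(0)=0 gives C₂(t) = C_in[1 − (τ₁ e^(−t/τ₁) − τ₂ e^(−t/τ₂))/(τ₁ − τ₂)].
At t = 85.8: e^(−t/τ₁) = 1.4653e-07, e^(−t/τ₂) = 0.069558.
C₂ = 4.92·[1 − (5.4525·1.4653e-07 − 32.188·0.069558)/(-26.735)] = 4.92·0.91626 = 4.5080 g/L.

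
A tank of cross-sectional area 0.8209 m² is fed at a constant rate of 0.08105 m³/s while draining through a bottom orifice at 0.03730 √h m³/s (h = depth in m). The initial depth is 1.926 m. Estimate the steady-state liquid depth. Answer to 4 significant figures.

4.722 m

Mass balance (ρ constant): A dh/dt = Q_in − 0.03730 √h. At steady state dh/dt = 0:
Q_in = 0.03730 √h_ss ⇒ √h_ss = 0.08105/0.03730 = 2.17292.
h_ss = 2.17292² = 4.72159 m. (Since h₀ = 1.926 m < h_ss, the level will rise toward this value.)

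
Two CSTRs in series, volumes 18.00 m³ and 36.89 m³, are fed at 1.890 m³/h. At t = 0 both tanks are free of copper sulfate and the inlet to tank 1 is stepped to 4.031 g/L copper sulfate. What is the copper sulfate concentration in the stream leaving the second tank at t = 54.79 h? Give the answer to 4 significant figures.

3.568 g/L

Time constants: τᵢ = Vᵢ/Q for each well-mixed tank.
τ₁ = 18.00/1.890 = 9.52381 h; τ₂ = 36.89/1.890 = 19.5185 h.
Tank 1: C₁ = C_in(1 − e^(−t/τ₁)). Tank 2 (τ₁ ≠ τ₂): C₂ = C_in[1 − (τ₁ e^(−t/τ₁) − τ₂ e^(−t/τ₂))/(τ₁ − τ₂)].
At t = 54.79: e^(−t/τ₁) = 0.00317341, e^(−t/τ₂) = 0.0603812.
C₂ = 4.031·[1 − (9.52381·0.00317341 − 19.5185·0.0603812)/(-9.99471)] = 4.031·0.885106 = 3.56786 g/L.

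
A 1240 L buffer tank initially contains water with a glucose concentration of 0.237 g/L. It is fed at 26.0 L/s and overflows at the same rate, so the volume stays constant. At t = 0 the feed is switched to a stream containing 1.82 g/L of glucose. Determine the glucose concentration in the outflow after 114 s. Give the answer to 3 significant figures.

1.67 g/L

Unsteady species balance (constant V, well mixed): V dC/dt = Q(C_in − C).
Rewrite as dC/dt + C/τ = C_in/τ, τ = V/Q = 47.692 s.
C approaches C_in exponentially: C(t) = C_in + (C₀ − C_in) e^(−t/τ).
C(114) = 1.82 + (0.237 − 1.82)·e^(−114/47.692) = 1.82 + (-1.5830)·0.091600 = 1.6750 g/L.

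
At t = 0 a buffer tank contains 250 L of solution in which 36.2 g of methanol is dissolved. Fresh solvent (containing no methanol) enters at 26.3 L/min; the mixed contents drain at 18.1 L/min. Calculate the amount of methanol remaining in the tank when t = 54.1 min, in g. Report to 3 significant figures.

Let m(t) be the amount of methanol. Volume: V(t) = V₀ + (Q_in − Q_out) t = 250 + 8.2000 t; V(54.1) = 693.62 L.
Solute balance: dm/dt = 0 − Q_out C = −Q_out m/V(t).
dm/m = −Q_out dt/(V₀ + 8.2000 t); integrating gives ln(m/m₀) = −(Q_out/(Q_in−Q_out)) ln(V/V₀).
m = m₀ (V₀/V)^(Q_out/(Q_in−Q_out)) = 36.2 × (250/693.62)^(2.2073) = 3.8060 g.

3.81 g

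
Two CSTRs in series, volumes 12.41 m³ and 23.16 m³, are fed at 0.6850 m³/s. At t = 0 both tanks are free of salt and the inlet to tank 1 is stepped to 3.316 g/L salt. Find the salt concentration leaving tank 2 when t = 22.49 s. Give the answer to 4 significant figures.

Time constants: τᵢ = Vᵢ/Q for each well-mixed tank.
τ₁ = 12.41/0.6850 = 18.1168 s; τ₂ = 23.16/0.6850 = 33.8102 s.
Tank 1: C₁ = C_in(1 − e^(−t/τ₁)). Tank 2 (τ₁ ≠ τ₂): C₂ = C_in[1 − (τ₁ e^(−t/τ₁) − τ₂ e^(−t/τ₂))/(τ₁ − τ₂)].
At t = 22.49: e^(−t/τ₁) = 0.288982, e^(−t/τ₂) = 0.514179.
C₂ = 3.316·[1 − (18.1168·0.288982 − 33.8102·0.514179)/(-15.6934)] = 3.316·0.225849 = 0.748916 g/L.

0.7489 g/L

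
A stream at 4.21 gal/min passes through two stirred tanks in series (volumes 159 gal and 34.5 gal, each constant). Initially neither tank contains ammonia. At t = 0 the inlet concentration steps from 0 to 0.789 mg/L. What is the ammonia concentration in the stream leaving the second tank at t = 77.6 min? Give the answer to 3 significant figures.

Each tank obeys Vᵢ dCᵢ/dt = Q(Cᵢ₋₁ − Cᵢ), so τᵢ = Vᵢ/Q.
τ₁ = 159/4.21 = 37.767 min; τ₂ = 34.5/4.21 = 8.1948 min.
Tank 1: C₁ = C_in(1 − e^(−t/τ₁)). Tank 2 (τ₁ ≠ τ₂): C₂ = C_in[1 − (τ₁ e^(−t/τ₁) − τ₂ e^(−t/τ₂))/(τ₁ − τ₂)].
At t = 77.6: e^(−t/τ₁) = 0.12813, e^(−t/τ₂) = 7.7174e-05.
C₂ = 0.789·[1 − (37.767·0.12813 − 8.1948·7.7174e-05)/(29.572)] = 0.789·0.83638 = 0.65991 mg/L.

0.660 mg/L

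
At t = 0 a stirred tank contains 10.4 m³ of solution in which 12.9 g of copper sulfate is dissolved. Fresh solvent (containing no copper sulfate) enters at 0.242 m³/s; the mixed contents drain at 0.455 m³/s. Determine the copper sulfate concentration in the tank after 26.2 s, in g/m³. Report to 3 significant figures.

0.518 g/m³

Let m(t) be the amount of copper sulfate. Volume: V(t) = V₀ + (Q_in − Q_out) t = 10.4 − 0.21300 t; V(26.2) = 4.8194 m³.
Species balance (pure solvent in): dm/dt = −Q_out · m/V(t).
Separate: dm/m = −Q_out dt/V(t) ⇒ ln(m/m₀) = −(Q_out/(Q_in−Q_out)) ln(V/V₀).
m = m₀ (V₀/V)^(Q_out/(Q_in−Q_out)) = 12.9 × (10.4/4.8194)^(-2.1362) = 2.4948 g.
C = m/V = 2.4948/4.8194 = 0.51765 g/m³.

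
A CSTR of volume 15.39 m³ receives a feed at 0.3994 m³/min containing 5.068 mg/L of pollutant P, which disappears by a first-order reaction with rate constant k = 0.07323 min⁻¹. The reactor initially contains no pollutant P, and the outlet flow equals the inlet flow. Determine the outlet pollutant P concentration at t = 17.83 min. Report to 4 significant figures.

1.100 mg/L

Accumulation = in − out − consumed: V dC/dt = Q C_in − Q C − k V C.
dC/dt = (Q/V) C_in − (Q/V + k) C; effective rate a = Q/V + k = 0.0259519 + 0.07323 = 0.0991819 min⁻¹.
C_ss = Q C_in/(Q + kV) = 1.32609 mg/L; C(t) = C_ss + (C₀ − C_ss) e^(−a t).
C(17.83) = 1.32609 + (-1.32609)·e^(−0.0991819·17.83) = 1.32609 + (-1.32609)·0.170603 = 1.09986 mg/L.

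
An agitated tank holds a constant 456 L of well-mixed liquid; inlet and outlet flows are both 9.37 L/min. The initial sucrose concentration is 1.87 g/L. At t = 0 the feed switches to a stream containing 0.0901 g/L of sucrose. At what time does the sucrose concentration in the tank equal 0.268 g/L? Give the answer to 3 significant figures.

112 min

Unsteady species balance (constant V, well mixed): V dC/dt = Q(C_in − C), so τ = V/Q = 48.666 min.
C(t) = C_in + (C₀ − C_in) e^(−t/τ). Set C = 0.268 and solve for t:
e^(−t/τ) = (C − C_in)/(C₀ − C_in) = (0.268 − 0.0901)/(1.87 − 0.0901) = 0.099949
t = −τ ln(…) = 48.666 × 2.3031 = 112.08 min.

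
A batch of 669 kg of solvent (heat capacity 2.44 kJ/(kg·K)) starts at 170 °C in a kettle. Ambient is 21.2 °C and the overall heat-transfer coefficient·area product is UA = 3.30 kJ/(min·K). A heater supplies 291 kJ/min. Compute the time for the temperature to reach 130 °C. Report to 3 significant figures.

533 min

M c_p dT/dt = −UA(T − T_amb) + Q̇.
τ = M c_p/UA = 494.65 min; T_ss = T_amb + Q̇/UA = 21.2 + 291/3.30 = 109.38 °C.
T(t) = T_ss + (T₀ − T_ss)e^(−t/τ); set T = 130:
t = −τ ln[(T − T_ss)/(T₀ − T_ss)] = −494.65 · ln(0.34013) = 533.45 min.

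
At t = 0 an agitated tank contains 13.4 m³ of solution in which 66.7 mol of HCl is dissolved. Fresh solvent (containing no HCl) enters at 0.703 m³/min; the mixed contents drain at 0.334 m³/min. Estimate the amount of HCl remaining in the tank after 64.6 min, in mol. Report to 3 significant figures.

Total volume: dV/dt = Q_in − Q_out = 0.36900 m³/min, so V(t) = 13.4 + 0.36900 t and V(64.6) = 37.237 m³.
Solute balance: dm/dt = 0 − Q_out C = −Q_out m/V(t).
Separate: dm/m = −Q_out dt/V(t) ⇒ ln(m/m₀) = −(Q_out/(Q_in−Q_out)) ln(V/V₀).
m = m₀ (V₀/V)^(Q_out/(Q_in−Q_out)) = 66.7 × (13.4/37.237)^(0.90515) = 26.446 mol.

26.4 mol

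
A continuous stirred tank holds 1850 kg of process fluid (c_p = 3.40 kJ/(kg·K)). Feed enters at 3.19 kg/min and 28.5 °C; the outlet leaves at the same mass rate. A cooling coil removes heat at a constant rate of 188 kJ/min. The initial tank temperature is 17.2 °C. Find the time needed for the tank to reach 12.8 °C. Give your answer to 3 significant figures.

758 min

M c_p dT/dt = ṁ c_p (T_in − T) − Q̇.
τ = M/ṁ = 579.94 min; T_ss = T_in − Q̇/(ṁ c_p) = 11.166 °C.
T(t) = T_ss + (T₀ − T_ss) e^(−t/τ). Set T = 12.8:
e^(−t/τ) = (12.8 − 11.166)/(17.2 − 11.166) = 0.27075
t = −579.94 · ln(0.27075) = 757.73 min.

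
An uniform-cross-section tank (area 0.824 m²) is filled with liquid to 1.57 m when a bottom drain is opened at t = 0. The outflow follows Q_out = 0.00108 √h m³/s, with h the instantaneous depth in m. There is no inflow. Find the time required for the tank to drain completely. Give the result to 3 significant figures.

A dh/dt = −Q_out = −0.00108 √h.
This is separable: 2 d(√h)/dt = −0.00108/A, so √h = √h₀ − (0.00108/(2A)) t.
Tank is empty when √h = 0: t_empty = 2A√h₀/0.00108.
t_empty = 2·0.824·√1.57/0.00108 = 1.6480·1.2530/0.00108 = 1912.0 s.

1910 s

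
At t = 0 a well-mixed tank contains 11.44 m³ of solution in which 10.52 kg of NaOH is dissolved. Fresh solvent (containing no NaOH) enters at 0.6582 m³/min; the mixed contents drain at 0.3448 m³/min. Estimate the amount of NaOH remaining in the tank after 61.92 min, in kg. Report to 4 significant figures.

3.533 kg

Total volume: dV/dt = Q_in − Q_out = 0.313400 m³/min, so V(t) = 11.44 + 0.313400 t and V(61.92) = 30.8457 m³.
Solute balance: dm/dt = 0 − Q_out C = −Q_out m/V(t).
Separate: dm/m = −Q_out dt/V(t) ⇒ ln(m/m₀) = −(Q_out/(Q_in−Q_out)) ln(V/V₀).
m = m₀ (V₀/V)^(Q_out/(Q_in−Q_out)) = 10.52 × (11.44/30.8457)^(1.10019) = 3.53254 kg.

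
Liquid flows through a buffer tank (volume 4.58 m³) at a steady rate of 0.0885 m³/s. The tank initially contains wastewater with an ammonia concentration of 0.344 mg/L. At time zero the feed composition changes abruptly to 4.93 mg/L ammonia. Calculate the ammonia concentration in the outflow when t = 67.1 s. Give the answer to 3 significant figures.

Unsteady species balance (constant V, well mixed): V dC/dt = Q(C_in − C).
So dC/dt = (C_in − C)/τ with τ = V/Q = 4.58/0.0885 = 51.751 s.
Solution: C(t) = C_in + (C₀ − C_in) e^(−t/τ).
C(67.1) = 4.93 + (0.344 − 4.93)·e^(−67.1/51.751) = 4.93 + (-4.5860)·0.27346 = 3.6759 mg/L.

3.68 mg/L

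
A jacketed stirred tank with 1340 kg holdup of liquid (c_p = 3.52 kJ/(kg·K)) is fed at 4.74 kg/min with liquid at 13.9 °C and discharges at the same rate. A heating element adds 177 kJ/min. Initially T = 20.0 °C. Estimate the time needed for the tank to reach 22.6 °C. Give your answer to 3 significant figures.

M c_p dT/dt = ṁ c_p (T_in − T) + Q̇.
τ = M/ṁ = 282.70 min; T_ss = T_in + Q̇/(ṁ c_p) = 24.508 °C.
T(t) = T_ss + (T₀ − T_ss) e^(−t/τ). Set T = 22.6:
e^(−t/τ) = (22.6 − 24.508)/(20.0 − 24.508) = 0.42331
t = −282.70 · ln(0.42331) = 243.03 min.

243 min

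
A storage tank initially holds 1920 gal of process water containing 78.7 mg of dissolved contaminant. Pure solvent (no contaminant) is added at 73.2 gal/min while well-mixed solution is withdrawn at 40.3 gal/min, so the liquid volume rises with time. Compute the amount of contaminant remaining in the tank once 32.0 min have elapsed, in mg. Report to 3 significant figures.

Total volume: dV/dt = Q_in − Q_out = 32.900 gal/min, so V(t) = 1920 + 32.900 t and V(32.0) = 2972.8 gal.
Species balance (pure solvent in): dm/dt = −Q_out · m/V(t).
Separate: dm/m = −Q_out dt/V(t) ⇒ ln(m/m₀) = −(Q_out/(Q_in−Q_out)) ln(V/V₀).
m = m₀ (V₀/V)^(Q_out/(Q_in−Q_out)) = 78.7 × (1920/2972.8)^(1.2249) = 46.069 mg.

46.1 mg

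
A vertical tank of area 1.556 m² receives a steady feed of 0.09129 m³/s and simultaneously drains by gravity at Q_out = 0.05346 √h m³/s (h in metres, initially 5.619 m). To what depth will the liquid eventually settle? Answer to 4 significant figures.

2.916 m

Level balance: A dh/dt = 0.09129 − 0.05346 √h. Setting dh/dt = 0:
Q_in = 0.05346 √h_ss ⇒ √h_ss = 0.09129/0.05346 = 1.70763.
h_ss = 1.70763² = 2.91601 m. (Since h₀ = 5.619 m > h_ss, the level will fall toward this value.)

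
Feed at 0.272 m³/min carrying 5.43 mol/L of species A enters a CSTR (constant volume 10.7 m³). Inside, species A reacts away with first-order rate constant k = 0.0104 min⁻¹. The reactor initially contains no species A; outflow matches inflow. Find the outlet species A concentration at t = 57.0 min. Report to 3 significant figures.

3.35 mol/L

Accumulation = in − out − consumed: V dC/dt = Q C_in − Q C − k V C.
dC/dt = (Q/V) C_in − (Q/V + k) C; effective rate a = Q/V + k = 0.025421 + 0.0104 = 0.035821 min⁻¹.
C_ss = Q C_in/(Q + kV) = 3.8535 mol/L; C(t) = C_ss + (C₀ − C_ss) e^(−a t).
C(57.0) = 3.8535 + (-3.8535)·e^(−0.035821·57.0) = 3.8535 + (-3.8535)·0.12980 = 3.3533 mol/L.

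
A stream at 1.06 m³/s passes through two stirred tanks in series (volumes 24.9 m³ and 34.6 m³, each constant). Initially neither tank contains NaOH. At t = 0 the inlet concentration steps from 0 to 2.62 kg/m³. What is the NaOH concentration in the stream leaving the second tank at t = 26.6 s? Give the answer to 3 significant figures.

Time constants: τᵢ = Vᵢ/Q for each well-mixed tank.
τ₁ = 24.9/1.06 = 23.491 s; τ₂ = 34.6/1.06 = 32.642 s.
Solving the cascade with C₁(0)=C₂(0)=0 gives C₂(t) = C_in[1 − (τ₁ e^(−t/τ₁) − τ₂ e^(−t/τ₂))/(τ₁ − τ₂)].
At t = 26.6: e^(−t/τ₁) = 0.32227, e^(−t/τ₂) = 0.44268.
C₂ = 2.62·[1 − (23.491·0.32227 − 32.642·0.44268)/(-9.1509)] = 2.62·0.24823 = 0.65037 kg/m³.

0.650 kg/m³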